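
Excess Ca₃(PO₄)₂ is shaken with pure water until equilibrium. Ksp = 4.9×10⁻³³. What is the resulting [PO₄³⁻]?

Ca₃(PO₄)₂(s) ⇌ 3 Ca²⁺(aq) + 2 PO₄³⁻(aq)
Let s be the molar solubility. Then [Ca²⁺] = 3s and [PO₄³⁻] = 2s.
Ksp = [Ca²⁺]^3[PO₄³⁻]^2 = (3s)^3 · (2s)^2 = 108s^5 = 4.9×10⁻³³
s = 1.4×10⁻⁷ M
[PO₄³⁻] = 2s = 2.7×10⁻⁷ M

2.7×10⁻⁷ M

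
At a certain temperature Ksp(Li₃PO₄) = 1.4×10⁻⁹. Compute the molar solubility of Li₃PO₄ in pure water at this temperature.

Li₃PO₄(s) ⇌ 3 Li⁺(aq) + PO₄³⁻(aq)
If s mol/L of Li₃PO₄ dissolves, [Li⁺] = 3s and [PO₄³⁻] = s.
Ksp = [Li⁺]^3[PO₄³⁻] = (3s)^3 · s = 27s^4
27s^4 = 1.4×10⁻⁹  ⇒  s^4 = 5.2×10⁻¹¹
s = (5.2×10⁻¹¹)^(1/4) = 2.7×10⁻³ M

2.7×10⁻³ M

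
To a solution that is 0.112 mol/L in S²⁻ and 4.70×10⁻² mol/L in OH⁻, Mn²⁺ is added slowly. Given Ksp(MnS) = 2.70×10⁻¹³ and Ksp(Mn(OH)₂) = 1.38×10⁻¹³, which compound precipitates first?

MnS

The threshold for precipitation is Q = Ksp.
For MnS: [Mn²⁺] = (Ksp/[S²⁻]) = 2.41×10⁻¹² mol/L
For Mn(OH)₂: [Mn²⁺] = (Ksp/[OH⁻]^2) = 6.25×10⁻¹¹ mol/L
MnS requires the lower [Mn²⁺], so it precipitates first.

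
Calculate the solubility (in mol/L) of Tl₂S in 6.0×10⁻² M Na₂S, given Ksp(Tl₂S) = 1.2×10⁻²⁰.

2.2×10⁻¹⁰ M

Tl₂S(s) ⇌ 2 Tl⁺(aq) + S²⁻(aq)
S²⁻ is already present at 6.0×10⁻² M. If s mol/L of Tl₂S dissolves, [Tl⁺] = 2s while [S²⁻] ≈ 6.0×10⁻² M.
Ksp = [Tl⁺]^2[S²⁻] = (2s)^2(6.0×10⁻²)
(2s)^2 = 1.2×10⁻²⁰ / (6.0×10⁻²) = 2.0×10⁻¹⁹
s = 2.2×10⁻¹⁰ M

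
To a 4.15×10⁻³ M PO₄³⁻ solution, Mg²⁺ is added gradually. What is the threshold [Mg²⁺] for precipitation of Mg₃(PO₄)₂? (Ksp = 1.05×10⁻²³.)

Each salt precipitates once Q = Ksp for that salt.
Mg₃(PO₄)₂(s) ⇌ 3 Mg²⁺(aq) + 2 PO₄³⁻(aq)
Ksp = [Mg²⁺]^3[PO₄³⁻]^2 = [Mg²⁺]^3(4.15×10⁻³)^2
[Mg²⁺]^3 = 1.05×10⁻²³ / (4.15×10⁻³)^2 = 6.10×10⁻¹⁹
[Mg²⁺] = 8.48×10⁻⁷ M

8.48×10⁻⁷ M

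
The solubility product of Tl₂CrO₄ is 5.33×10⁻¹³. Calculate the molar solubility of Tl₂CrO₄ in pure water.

5.11×10⁻⁵ M

Tl₂CrO₄(s) ⇌ 2 Tl⁺(aq) + CrO₄²⁻(aq)
Let s be the molar solubility. Then [Tl⁺] = 2s and [CrO₄²⁻] = s.
Ksp = [Tl⁺]^2[CrO₄²⁻] = (2s)^2 · s = 4s^3
4s^3 = 5.33×10⁻¹³  ⇒  s^3 = 1.33×10⁻¹³
Taking the 3rd root, s = 5.11×10⁻⁵ mol/L.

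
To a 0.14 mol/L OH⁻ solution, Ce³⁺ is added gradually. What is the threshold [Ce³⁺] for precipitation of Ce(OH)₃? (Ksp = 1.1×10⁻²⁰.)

4.0×10⁻¹⁸ M

The threshold for precipitation is Q = Ksp.
Ce(OH)₃(s) ⇌ Ce³⁺(aq) + 3 OH⁻(aq)
Ksp = [Ce³⁺][OH⁻]^3 = [Ce³⁺](0.14)^3
[Ce³⁺] = 1.1×10⁻²⁰ / (0.14)^3 = 4.0×10⁻¹⁸
[Ce³⁺] = 4.0×10⁻¹⁸ mol/L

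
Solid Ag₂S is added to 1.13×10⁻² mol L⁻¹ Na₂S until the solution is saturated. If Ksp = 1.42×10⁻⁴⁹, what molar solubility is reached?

Ag₂S(s) ⇌ 2 Ag⁺(aq) + S²⁻(aq)
Let s be the solubility of Ag₂S here. The common ion gives [S²⁻] ≈ 1.13×10⁻² mol L⁻¹, and [Ag⁺] = 2s.
Ksp = [Ag⁺]^2[S²⁻] = (2s)^2(1.13×10⁻²)
(2s)^2 = 1.42×10⁻⁴⁹ / (1.13×10⁻²) = 1.26×10⁻⁴⁷
s = 1.77×10⁻²⁴ mol L⁻¹

1.77×10⁻²⁴ M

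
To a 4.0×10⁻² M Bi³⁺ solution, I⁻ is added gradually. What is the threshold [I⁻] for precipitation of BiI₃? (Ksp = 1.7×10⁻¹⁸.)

3.5×10⁻⁶ M

Precipitation of each salt begins when its ion product equals Ksp.
BiI₃(s) ⇌ Bi³⁺(aq) + 3 I⁻(aq)
Ksp = [Bi³⁺][I⁻]^3 = [I⁻]^3(4.0×10⁻²)
[I⁻]^3 = 1.7×10⁻¹⁸ / (4.0×10⁻²) = 4.3×10⁻¹⁷
[I⁻] = 3.5×10⁻⁶ M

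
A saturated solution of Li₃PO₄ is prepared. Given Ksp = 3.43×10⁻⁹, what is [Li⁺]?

1.01×10⁻² M

Li₃PO₄(s) ⇌ 3 Li⁺(aq) + PO₄³⁻(aq)
Let s be the molar solubility. Then [Li⁺] = 3s and [PO₄³⁻] = s.
Ksp = [Li⁺]^3[PO₄³⁻] = (3s)^3 · s = 27s^4 = 3.43×10⁻⁹
s = 3.36×10⁻³ M
[Li⁺] = 3s = 1.01×10⁻² M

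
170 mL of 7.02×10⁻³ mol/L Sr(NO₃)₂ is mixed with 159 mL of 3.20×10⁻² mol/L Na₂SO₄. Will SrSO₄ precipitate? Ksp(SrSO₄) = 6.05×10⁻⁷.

Yes

Total volume after mixing = 170 + 159 = 329 mL.
[Sr²⁺] = (7.02×10⁻³)(170)/329 = 3.63×10⁻³ mol/L
[SO₄²⁻] = (3.20×10⁻²)(159)/329 = 1.55×10⁻² mol/L
Q = [Sr²⁺][SO₄²⁻] = 5.61×10⁻⁵
Because Q > Ksp (5.61×10⁻⁵ vs 6.05×10⁻⁷), a precipitate of SrSO₄ forms.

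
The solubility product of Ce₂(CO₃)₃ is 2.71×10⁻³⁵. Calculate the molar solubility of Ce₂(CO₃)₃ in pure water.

4.79×10⁻⁸ M

Ce₂(CO₃)₃(s) ⇌ 2 Ce³⁺(aq) + 3 CO₃²⁻(aq)
Let s be the molar solubility. Then [Ce³⁺] = 2s and [CO₃²⁻] = 3s.
Ksp = [Ce³⁺]^2[CO₃²⁻]^3 = (2s)^2 · (3s)^3 = 108s^5
108s^5 = 2.71×10⁻³⁵  ⇒  s^5 = 2.51×10⁻³⁷
s = 4.79×10⁻⁸ mol/L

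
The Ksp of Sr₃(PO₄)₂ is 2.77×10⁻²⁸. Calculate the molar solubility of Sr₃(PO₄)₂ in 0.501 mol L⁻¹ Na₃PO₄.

Sr₃(PO₄)₂(s) ⇌ 3 Sr²⁺(aq) + 2 PO₄³⁻(aq)
With PO₄³⁻ already at 0.501 mol L⁻¹ and s small, take [PO₄³⁻] ≈ 0.501 mol L⁻¹ and [Sr²⁺] = 3s.
Ksp = [Sr²⁺]^3[PO₄³⁻]^2 = (3s)^3(0.501)^2
(3s)^3 = 2.77×10⁻²⁸ / (0.501)^2 = 1.10×10⁻²⁷
s = 3.44×10⁻¹⁰ mol L⁻¹

3.44×10⁻¹⁰ M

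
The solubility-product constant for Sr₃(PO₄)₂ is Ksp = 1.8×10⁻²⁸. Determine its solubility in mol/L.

1.1×10⁻⁶ M

Sr₃(PO₄)₂(s) ⇌ 3 Sr²⁺(aq) + 2 PO₄³⁻(aq)
With molar solubility s: [Sr²⁺] = 3s, [PO₄³⁻] = 2s.
Ksp = [Sr²⁺]^3[PO₄³⁻]^2 = (3s)^3 · (2s)^2 = 108s^5
108s^5 = 1.8×10⁻²⁸  ⇒  s^5 = 1.7×10⁻³⁰
Taking the 5th root, s = 1.1×10⁻⁶ M.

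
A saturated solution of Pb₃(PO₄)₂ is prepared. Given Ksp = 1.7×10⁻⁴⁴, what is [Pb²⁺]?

Pb₃(PO₄)₂(s) ⇌ 3 Pb²⁺(aq) + 2 PO₄³⁻(aq)
If s mol/L of Pb₃(PO₄)₂ dissolves, [Pb²⁺] = 3s and [PO₄³⁻] = 2s.
Ksp = [Pb²⁺]^3[PO₄³⁻]^2 = (3s)^3 · (2s)^2 = 108s^5 = 1.7×10⁻⁴⁴
s = 6.9×10⁻¹⁰ mol/L
[Pb²⁺] = 3s = 2.1×10⁻⁹ mol/L

2.1×10⁻⁹ M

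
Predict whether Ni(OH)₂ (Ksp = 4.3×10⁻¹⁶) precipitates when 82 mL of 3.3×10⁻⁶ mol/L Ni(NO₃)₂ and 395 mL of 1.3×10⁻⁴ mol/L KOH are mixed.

Yes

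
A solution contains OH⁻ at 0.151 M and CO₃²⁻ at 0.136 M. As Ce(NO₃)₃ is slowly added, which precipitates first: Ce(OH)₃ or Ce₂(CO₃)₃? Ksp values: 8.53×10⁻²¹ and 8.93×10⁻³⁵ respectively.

Ce(OH)₃

Precipitation of each salt begins when its ion product equals Ksp.
For Ce(OH)₃: [Ce³⁺] = (Ksp/[OH⁻]^3) = 2.48×10⁻¹⁸ M
For Ce₂(CO₃)₃: [Ce³⁺] = (Ksp/[CO₃²⁻]^3)^(1/2) = 1.88×10⁻¹⁶ M
Since Ce(OH)₃ needs less Ce³⁺ to reach saturation, it precipitates first.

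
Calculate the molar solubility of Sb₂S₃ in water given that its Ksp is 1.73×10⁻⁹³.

1.10×10⁻¹⁹ M

Sb₂S₃(s) ⇌ 2 Sb³⁺(aq) + 3 S²⁻(aq)
For each mole of Sb₂S₃ that dissolves per liter, [Sb³⁺] = 2s and [S²⁻] = 3s; let s denote this solubility.
Ksp = [Sb³⁺]^2[S²⁻]^3 = (2s)^2 · (3s)^3 = 108s^5
108s^5 = 1.73×10⁻⁹³  ⇒  s^5 = 1.60×10⁻⁹⁵
Taking the 5th root, s = 1.10×10⁻¹⁹ M.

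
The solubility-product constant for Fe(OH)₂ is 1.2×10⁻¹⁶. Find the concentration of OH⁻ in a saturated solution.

Fe(OH)₂(s) ⇌ Fe²⁺(aq) + 2 OH⁻(aq)
Let s be the molar solubility. Then [Fe²⁺] = s and [OH⁻] = 2s.
Ksp = [Fe²⁺][OH⁻]^2 = s · (2s)^2 = 4s^3 = 1.2×10⁻¹⁶
s = 3.1×10⁻⁶ M
[OH⁻] = 2s = 6.2×10⁻⁶ M

6.2×10⁻⁶ M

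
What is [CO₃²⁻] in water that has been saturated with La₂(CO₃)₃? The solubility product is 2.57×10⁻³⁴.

2.25×10⁻⁷ M

La₂(CO₃)₃(s) ⇌ 2 La³⁺(aq) + 3 CO₃²⁻(aq)
With molar solubility s: [La³⁺] = 2s, [CO₃²⁻] = 3s.
Ksp = [La³⁺]^2[CO₃²⁻]^3 = (2s)^2 · (3s)^3 = 108s^5 = 2.57×10⁻³⁴
s = 7.50×10⁻⁸ mol/L
[CO₃²⁻] = 3s = 2.25×10⁻⁷ mol/L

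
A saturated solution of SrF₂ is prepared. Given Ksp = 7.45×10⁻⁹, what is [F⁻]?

SrF₂(s) ⇌ Sr²⁺(aq) + 2 F⁻(aq)
If s mol/L of SrF₂ dissolves, [Sr²⁺] = s and [F⁻] = 2s.
Ksp = [Sr²⁺][F⁻]^2 = s · (2s)^2 = 4s^3 = 7.45×10⁻⁹
s = 1.23×10⁻³ M
[F⁻] = 2s = 2.46×10⁻³ M

2.46×10⁻³ M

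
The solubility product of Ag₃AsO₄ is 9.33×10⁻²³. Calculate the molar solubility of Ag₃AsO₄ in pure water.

Ag₃AsO₄(s) ⇌ 3 Ag⁺(aq) + AsO₄³⁻(aq)
Call the molar solubility s, so that [Ag⁺] = 3s and [AsO₄³⁻] = s.
Ksp = [Ag⁺]^3[AsO₄³⁻] = (3s)^3 · s = 27s^4
27s^4 = 9.33×10⁻²³  ⇒  s^4 = 3.46×10⁻²⁴
Taking the 4th root, s = 1.36×10⁻⁶ mol L⁻¹.

1.36×10⁻⁶ M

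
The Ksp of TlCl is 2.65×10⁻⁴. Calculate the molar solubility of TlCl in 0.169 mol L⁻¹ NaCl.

TlCl(s) ⇌ Tl⁺(aq) + Cl⁻(aq)
The solution already contains Cl⁻ at 0.169 mol L⁻¹. Let s be the molar solubility of TlCl.
[Cl⁻] ≈ 0.169 mol L⁻¹ (common ion dominates); [Tl⁺] = s.
Ksp = [Tl⁺][Cl⁻] = s(0.169)
s = 2.65×10⁻⁴ / (0.169) = 1.57×10⁻³
s = 1.57×10⁻³ mol L⁻¹

1.57×10⁻³ M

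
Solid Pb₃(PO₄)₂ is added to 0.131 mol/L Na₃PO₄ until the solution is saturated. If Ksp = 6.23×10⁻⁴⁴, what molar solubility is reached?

5.12×10⁻¹⁵ M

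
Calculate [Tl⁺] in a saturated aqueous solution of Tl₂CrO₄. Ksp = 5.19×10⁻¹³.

Tl₂CrO₄(s) ⇌ 2 Tl⁺(aq) + CrO₄²⁻(aq)
With molar solubility s: [Tl⁺] = 2s, [CrO₄²⁻] = s.
Ksp = [Tl⁺]^2[CrO₄²⁻] = (2s)^2 · s = 4s^3 = 5.19×10⁻¹³
s = 5.06×10⁻⁵ M
[Tl⁺] = 2s = 1.01×10⁻⁴ M

1.01×10⁻⁴ M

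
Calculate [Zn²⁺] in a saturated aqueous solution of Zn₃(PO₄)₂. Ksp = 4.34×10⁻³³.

Zn₃(PO₄)₂(s) ⇌ 3 Zn²⁺(aq) + 2 PO₄³⁻(aq)
With molar solubility s: [Zn²⁺] = 3s, [PO₄³⁻] = 2s.
Ksp = [Zn²⁺]^3[PO₄³⁻]^2 = (3s)^3 · (2s)^2 = 108s^5 = 4.34×10⁻³³
s = 1.32×10⁻⁷ mol/L
[Zn²⁺] = 3s = 3.96×10⁻⁷ mol/L

3.96×10⁻⁷ M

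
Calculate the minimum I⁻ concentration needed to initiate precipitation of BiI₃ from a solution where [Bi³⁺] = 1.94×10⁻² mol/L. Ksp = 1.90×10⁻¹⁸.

4.61×10⁻⁶ M

Each salt precipitates once Q = Ksp for that salt.
BiI₃(s) ⇌ Bi³⁺(aq) + 3 I⁻(aq)
Ksp = [Bi³⁺][I⁻]^3 = [I⁻]^3(1.94×10⁻²)
[I⁻]^3 = 1.90×10⁻¹⁸ / (1.94×10⁻²) = 9.79×10⁻¹⁷
[I⁻] = 4.61×10⁻⁶ mol/L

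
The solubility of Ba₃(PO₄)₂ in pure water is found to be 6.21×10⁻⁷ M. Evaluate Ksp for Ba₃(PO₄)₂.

Ba₃(PO₄)₂(s) ⇌ 3 Ba²⁺(aq) + 2 PO₄³⁻(aq)
If s mol/L of Ba₃(PO₄)₂ dissolves, [Ba²⁺] = 3s and [PO₄³⁻] = 2s.
Ksp = [Ba²⁺]^3[PO₄³⁻]^2 = (3s)^3 · (2s)^2 = 108s^5
Ksp = 108 × (6.21×10⁻⁷)^5 = 9.97×10⁻³⁰

Ksp = 9.97×10⁻³⁰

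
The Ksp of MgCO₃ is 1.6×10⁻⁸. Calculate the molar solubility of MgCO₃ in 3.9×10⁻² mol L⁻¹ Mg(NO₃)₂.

MgCO₃(s) ⇌ Mg²⁺(aq) + CO₃²⁻(aq)
Let s be the solubility of MgCO₃ here. The common ion gives [Mg²⁺] ≈ 3.9×10⁻² mol L⁻¹, and [CO₃²⁻] = s.
Ksp = [Mg²⁺][CO₃²⁻] = (3.9×10⁻²)s
s = 1.6×10⁻⁸ / (3.9×10⁻²) = 4.1×10⁻⁷
s = 4.1×10⁻⁷ mol L⁻¹

4.1×10⁻⁷ M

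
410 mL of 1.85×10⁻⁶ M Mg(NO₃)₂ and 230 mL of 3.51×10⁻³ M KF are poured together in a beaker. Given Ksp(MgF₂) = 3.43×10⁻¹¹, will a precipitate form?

The combined volume is 640 mL.
[Mg²⁺] = (1.85×10⁻⁶)(410)/640 = 1.19×10⁻⁶ M
[F⁻] = (3.51×10⁻³)(230)/640 = 1.26×10⁻³ M
Q = [Mg²⁺][F⁻]^2 = 1.89×10⁻¹²
Q = 1.89×10⁻¹² < Ksp = 3.43×10⁻¹¹, so the solution is unsaturated and no precipitate forms.

No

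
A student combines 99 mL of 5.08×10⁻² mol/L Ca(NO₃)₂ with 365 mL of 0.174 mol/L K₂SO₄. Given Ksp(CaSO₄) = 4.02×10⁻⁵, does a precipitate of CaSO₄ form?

Yes

The combined volume is 464 mL.
[Ca²⁺] = (5.08×10⁻²)(99)/464 = 1.08×10⁻² mol/L
[SO₄²⁻] = (0.174)(365)/464 = 0.137 mol/L
Q = [Ca²⁺][SO₄²⁻] = 1.48×10⁻³
Q = 1.48×10⁻³ > Ksp = 4.02×10⁻⁵, so the solution is supersaturated and CaSO₄ precipitates.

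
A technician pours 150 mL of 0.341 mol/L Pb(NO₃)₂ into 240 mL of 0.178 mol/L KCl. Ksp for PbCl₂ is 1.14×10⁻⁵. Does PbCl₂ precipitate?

Yes

The combined volume is 390 mL.
[Pb²⁺] = (0.341)(150)/390 = 0.131 mol/L
[Cl⁻] = (0.178)(240)/390 = 0.110 mol/L
Q = [Pb²⁺][Cl⁻]^2 = 1.57×10⁻³
Since Q (1.57×10⁻³) exceeds Ksp (1.14×10⁻⁵), PbCl₂ will precipitate.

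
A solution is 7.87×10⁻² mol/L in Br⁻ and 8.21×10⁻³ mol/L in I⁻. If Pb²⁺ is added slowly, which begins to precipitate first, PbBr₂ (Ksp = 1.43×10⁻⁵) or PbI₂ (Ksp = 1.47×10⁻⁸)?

The threshold for precipitation is Q = Ksp.
For PbBr₂: [Pb²⁺] = (Ksp/[Br⁻]^2) = 2.31×10⁻³ mol/L
For PbI₂: [Pb²⁺] = (Ksp/[I⁻]^2) = 2.18×10⁻⁴ mol/L
The smaller threshold [Pb²⁺] is reached first, so PbI₂ precipitates first.

PbI₂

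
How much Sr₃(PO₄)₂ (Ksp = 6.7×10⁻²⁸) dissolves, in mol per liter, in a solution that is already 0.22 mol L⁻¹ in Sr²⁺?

1.3×10⁻¹³ M

Sr₃(PO₄)₂(s) ⇌ 3 Sr²⁺(aq) + 2 PO₄³⁻(aq)
The solution already contains Sr²⁺ at 0.22 mol L⁻¹. Let s be the molar solubility of Sr₃(PO₄)₂.
[Sr²⁺] ≈ 0.22 mol L⁻¹ (common ion dominates); [PO₄³⁻] = 2s.
Ksp = [Sr²⁺]^3[PO₄³⁻]^2 = (0.22)^3(2s)^2
(2s)^2 = 6.7×10⁻²⁸ / (0.22)^3 = 6.3×10⁻²⁶
s = 1.3×10⁻¹³ mol L⁻¹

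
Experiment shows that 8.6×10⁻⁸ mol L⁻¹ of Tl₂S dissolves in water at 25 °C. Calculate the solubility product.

Ksp = 2.5×10⁻²¹

Tl₂S(s) ⇌ 2 Tl⁺(aq) + S²⁻(aq)
Let s be the molar solubility. Then [Tl⁺] = 2s and [S²⁻] = s.
Ksp = [Tl⁺]^2[S²⁻] = (2s)^2 · s = 4s^3
Ksp = 4 × (8.6×10⁻⁸)^3 = 2.5×10⁻²¹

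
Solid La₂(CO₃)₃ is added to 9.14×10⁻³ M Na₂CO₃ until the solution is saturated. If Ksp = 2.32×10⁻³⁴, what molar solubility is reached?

La₂(CO₃)₃(s) ⇌ 2 La³⁺(aq) + 3 CO₃²⁻(aq)
With CO₃²⁻ already at 9.14×10⁻³ M and s small, take [CO₃²⁻] ≈ 9.14×10⁻³ M and [La³⁺] = 2s.
Ksp = [La³⁺]^2[CO₃²⁻]^3 = (2s)^2(9.14×10⁻³)^3
(2s)^2 = 2.32×10⁻³⁴ / (9.14×10⁻³)^3 = 3.04×10⁻²⁸
s = 8.72×10⁻¹⁵ M

8.72×10⁻¹⁵ M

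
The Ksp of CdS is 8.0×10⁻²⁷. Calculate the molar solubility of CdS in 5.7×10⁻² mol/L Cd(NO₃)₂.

CdS(s) ⇌ Cd²⁺(aq) + S²⁻(aq)
Let s be the solubility of CdS here. The common ion gives [Cd²⁺] ≈ 5.7×10⁻² mol/L, and [S²⁻] = s.
Ksp = [Cd²⁺][S²⁻] = (5.7×10⁻²)s
s = 8.0×10⁻²⁷ / (5.7×10⁻²) = 1.4×10⁻²⁵
s = 1.4×10⁻²⁵ mol/L

1.4×10⁻²⁵ M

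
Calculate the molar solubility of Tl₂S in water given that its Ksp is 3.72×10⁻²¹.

9.76×10⁻⁸ M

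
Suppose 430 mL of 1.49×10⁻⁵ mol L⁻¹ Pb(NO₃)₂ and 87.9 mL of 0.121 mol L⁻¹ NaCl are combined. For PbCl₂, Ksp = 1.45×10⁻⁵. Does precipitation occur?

After mixing, V = 430 mL + 87.9 mL = 517.9 mL.
[Pb²⁺] = (1.49×10⁻⁵)(430)/517.9 = 1.24×10⁻⁵ mol L⁻¹
[Cl⁻] = (0.121)(87.9)/517.9 = 2.05×10⁻² mol L⁻¹
Q = [Pb²⁺][Cl⁻]^2 = 5.22×10⁻⁹
Since Q (5.22×10⁻⁹) is less than Ksp (1.45×10⁻⁵), no PbCl₂ precipitates.

No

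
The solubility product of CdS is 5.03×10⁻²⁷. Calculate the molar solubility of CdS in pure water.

CdS(s) ⇌ Cd²⁺(aq) + S²⁻(aq)
With molar solubility s: [Cd²⁺] = s, [S²⁻] = s.
Ksp = [Cd²⁺][S²⁻] = s · s = s^2
s^2 = 5.03×10⁻²⁷
s = (5.03×10⁻²⁷)^(1/2) = 7.09×10⁻¹⁴ mol L⁻¹

7.09×10⁻¹⁴ M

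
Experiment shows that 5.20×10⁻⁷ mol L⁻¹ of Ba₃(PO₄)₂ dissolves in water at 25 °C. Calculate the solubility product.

Ksp = 4.11×10⁻³⁰

Ba₃(PO₄)₂(s) ⇌ 3 Ba²⁺(aq) + 2 PO₄³⁻(aq)
For each mole of Ba₃(PO₄)₂ that dissolves per liter, [Ba²⁺] = 3s and [PO₄³⁻] = 2s; let s denote this solubility.
Ksp = [Ba²⁺]^3[PO₄³⁻]^2 = (3s)^3 · (2s)^2 = 108s^5
Ksp = 108 × (5.20×10⁻⁷)^5 = 4.11×10⁻³⁰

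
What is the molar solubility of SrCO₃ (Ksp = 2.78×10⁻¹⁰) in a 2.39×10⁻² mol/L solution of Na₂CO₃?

1.16×10⁻⁸ M

SrCO₃(s) ⇌ Sr²⁺(aq) + CO₃²⁻(aq)
With CO₃²⁻ already at 2.39×10⁻² mol/L and s small, take [CO₃²⁻] ≈ 2.39×10⁻² mol/L and [Sr²⁺] = s.
Ksp = [Sr²⁺][CO₃²⁻] = s(2.39×10⁻²)
s = 2.78×10⁻¹⁰ / (2.39×10⁻²) = 1.16×10⁻⁸
s = 1.16×10⁻⁸ mol/L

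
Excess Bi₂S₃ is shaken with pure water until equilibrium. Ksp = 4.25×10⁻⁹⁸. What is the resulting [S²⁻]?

3.95×10⁻²⁰ M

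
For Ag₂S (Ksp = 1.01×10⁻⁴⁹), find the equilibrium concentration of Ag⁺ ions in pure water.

Ag₂S(s) ⇌ 2 Ag⁺(aq) + S²⁻(aq)
Call the molar solubility s, so that [Ag⁺] = 2s and [S²⁻] = s.
Ksp = [Ag⁺]^2[S²⁻] = (2s)^2 · s = 4s^3 = 1.01×10⁻⁴⁹
s = 2.93×10⁻¹⁷ mol L⁻¹
[Ag⁺] = 2s = 5.87×10⁻¹⁷ mol L⁻¹

5.87×10⁻¹⁷ M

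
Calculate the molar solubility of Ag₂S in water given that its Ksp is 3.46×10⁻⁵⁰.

Ag₂S(s) ⇌ 2 Ag⁺(aq) + S²⁻(aq)
Call the molar solubility s, so that [Ag⁺] = 2s and [S²⁻] = s.
Ksp = [Ag⁺]^2[S²⁻] = (2s)^2 · s = 4s^3
4s^3 = 3.46×10⁻⁵⁰  ⇒  s^3 = 8.65×10⁻⁵¹
Taking the 3rd root, s = 2.05×10⁻¹⁷ mol L⁻¹.

2.05×10⁻¹⁷ M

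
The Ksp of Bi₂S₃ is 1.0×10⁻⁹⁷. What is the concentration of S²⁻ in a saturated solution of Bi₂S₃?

4.7×10⁻²⁰ M

Bi₂S₃(s) ⇌ 2 Bi³⁺(aq) + 3 S²⁻(aq)
Let s be the molar solubility. Then [Bi³⁺] = 2s and [S²⁻] = 3s.
Ksp = [Bi³⁺]^2[S²⁻]^3 = (2s)^2 · (3s)^3 = 108s^5 = 1.0×10⁻⁹⁷
s = 1.6×10⁻²⁰ mol/L
[S²⁻] = 3s = 4.7×10⁻²⁰ mol/L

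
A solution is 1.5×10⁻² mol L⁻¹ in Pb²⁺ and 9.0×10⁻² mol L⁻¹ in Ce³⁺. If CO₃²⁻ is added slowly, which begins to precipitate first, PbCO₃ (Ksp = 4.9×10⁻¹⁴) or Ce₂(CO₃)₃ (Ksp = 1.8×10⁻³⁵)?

The threshold for precipitation is Q = Ksp.
For PbCO₃: [CO₃²⁻] = (Ksp/[Pb²⁺]) = 3.3×10⁻¹² mol L⁻¹
For Ce₂(CO₃)₃: [CO₃²⁻] = (Ksp/[Ce³⁺]^2)^(1/3) = 1.3×10⁻¹¹ mol L⁻¹
Since PbCO₃ needs less CO₃²⁻ to reach saturation, it precipitates first.

PbCO₃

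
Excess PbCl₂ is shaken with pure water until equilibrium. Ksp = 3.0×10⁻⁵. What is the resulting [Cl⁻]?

3.9×10⁻² M

PbCl₂(s) ⇌ Pb²⁺(aq) + 2 Cl⁻(aq)
For each mole of PbCl₂ that dissolves per liter, [Pb²⁺] = s and [Cl⁻] = 2s; let s denote this solubility.
Ksp = [Pb²⁺][Cl⁻]^2 = s · (2s)^2 = 4s^3 = 3.0×10⁻⁵
s = 2.0×10⁻² mol/L
[Cl⁻] = 2s = 3.9×10⁻² mol/L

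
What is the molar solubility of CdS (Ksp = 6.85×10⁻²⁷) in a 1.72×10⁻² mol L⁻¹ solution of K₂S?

CdS(s) ⇌ Cd²⁺(aq) + S²⁻(aq)
S²⁻ is already present at 1.72×10⁻² mol L⁻¹. If s mol/L of CdS dissolves, [Cd²⁺] = s while [S²⁻] ≈ 1.72×10⁻² mol L⁻¹.
Ksp = [Cd²⁺][S²⁻] = s(1.72×10⁻²)
s = 6.85×10⁻²⁷ / (1.72×10⁻²) = 3.98×10⁻²⁵
s = 3.98×10⁻²⁵ mol L⁻¹

3.98×10⁻²⁵ M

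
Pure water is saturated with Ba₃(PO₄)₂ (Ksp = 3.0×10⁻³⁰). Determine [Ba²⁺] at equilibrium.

1.5×10⁻⁶ M

Ba₃(PO₄)₂(s) ⇌ 3 Ba²⁺(aq) + 2 PO₄³⁻(aq)
Let s be the molar solubility. Then [Ba²⁺] = 3s and [PO₄³⁻] = 2s.
Ksp = [Ba²⁺]^3[PO₄³⁻]^2 = (3s)^3 · (2s)^2 = 108s^5 = 3.0×10⁻³⁰
s = 4.9×10⁻⁷ M
[Ba²⁺] = 3s = 1.5×10⁻⁶ M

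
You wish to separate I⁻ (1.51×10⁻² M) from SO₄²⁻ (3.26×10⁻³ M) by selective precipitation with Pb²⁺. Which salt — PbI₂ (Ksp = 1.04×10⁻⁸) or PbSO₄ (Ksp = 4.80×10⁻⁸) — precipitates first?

PbSO₄

A salt starts to precipitate once the ion product Q reaches its Ksp.
For PbI₂: [Pb²⁺] = (Ksp/[I⁻]^2) = 4.56×10⁻⁵ M
For PbSO₄: [Pb²⁺] = (Ksp/[SO₄²⁻]) = 1.47×10⁻⁵ M
Since PbSO₄ needs less Pb²⁺ to reach saturation, it precipitates first.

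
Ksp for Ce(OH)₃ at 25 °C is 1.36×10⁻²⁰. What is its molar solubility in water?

4.74×10⁻⁶ M

Ce(OH)₃(s) ⇌ Ce³⁺(aq) + 3 OH⁻(aq)
If s mol/L of Ce(OH)₃ dissolves, [Ce³⁺] = s and [OH⁻] = 3s.
Ksp = [Ce³⁺][OH⁻]^3 = s · (3s)^3 = 27s^4
27s^4 = 1.36×10⁻²⁰  ⇒  s^4 = 5.04×10⁻²²
s = (5.04×10⁻²²)^(1/4) = 4.74×10⁻⁶ mol L⁻¹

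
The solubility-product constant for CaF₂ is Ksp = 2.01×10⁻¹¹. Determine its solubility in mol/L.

CaF₂(s) ⇌ Ca²⁺(aq) + 2 F⁻(aq)
Call the molar solubility s, so that [Ca²⁺] = s and [F⁻] = 2s.
Ksp = [Ca²⁺][F⁻]^2 = s · (2s)^2 = 4s^3
4s^3 = 2.01×10⁻¹¹  ⇒  s^3 = 5.03×10⁻¹²
s = 1.71×10⁻⁴ mol L⁻¹

1.71×10⁻⁴ M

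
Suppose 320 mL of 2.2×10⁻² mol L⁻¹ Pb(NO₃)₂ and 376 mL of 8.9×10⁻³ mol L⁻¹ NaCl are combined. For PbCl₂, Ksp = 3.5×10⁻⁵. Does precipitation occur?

Total volume after mixing = 320 + 376 = 696 mL.
[Pb²⁺] = (2.2×10⁻²)(320)/696 = 1.0×10⁻² mol L⁻¹
[Cl⁻] = (8.9×10⁻³)(376)/696 = 4.8×10⁻³ mol L⁻¹
Q = [Pb²⁺][Cl⁻]^2 = 2.3×10⁻⁷
Since Q (2.3×10⁻⁷) is less than Ksp (3.5×10⁻⁵), no PbCl₂ precipitates.

No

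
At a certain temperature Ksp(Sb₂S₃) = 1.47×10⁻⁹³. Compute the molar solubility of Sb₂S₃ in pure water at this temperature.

Sb₂S₃(s) ⇌ 2 Sb³⁺(aq) + 3 S²⁻(aq)
If s mol/L of Sb₂S₃ dissolves, [Sb³⁺] = 2s and [S²⁻] = 3s.
Ksp = [Sb³⁺]^2[S²⁻]^3 = (2s)^2 · (3s)^3 = 108s^5
108s^5 = 1.47×10⁻⁹³  ⇒  s^5 = 1.36×10⁻⁹⁵
Taking the 5th root, s = 1.06×10⁻¹⁹ mol L⁻¹.

1.06×10⁻¹⁹ M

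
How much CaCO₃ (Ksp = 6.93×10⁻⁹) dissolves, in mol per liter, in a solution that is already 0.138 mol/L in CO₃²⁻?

5.02×10⁻⁸ M

CaCO₃(s) ⇌ Ca²⁺(aq) + CO₃²⁻(aq)
Let s be the solubility of CaCO₃ here. The common ion gives [CO₃²⁻] ≈ 0.138 mol/L, and [Ca²⁺] = s.
Ksp = [Ca²⁺][CO₃²⁻] = s(0.138)
s = 6.93×10⁻⁹ / (0.138) = 5.02×10⁻⁸
s = 5.02×10⁻⁸ mol/L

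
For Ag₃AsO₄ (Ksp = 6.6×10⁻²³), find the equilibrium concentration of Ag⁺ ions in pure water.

3.8×10⁻⁶ M

Ag₃AsO₄(s) ⇌ 3 Ag⁺(aq) + AsO₄³⁻(aq)
Call the molar solubility s, so that [Ag⁺] = 3s and [AsO₄³⁻] = s.
Ksp = [Ag⁺]^3[AsO₄³⁻] = (3s)^3 · s = 27s^4 = 6.6×10⁻²³
s = 1.3×10⁻⁶ mol L⁻¹
[Ag⁺] = 3s = 3.8×10⁻⁶ mol L⁻¹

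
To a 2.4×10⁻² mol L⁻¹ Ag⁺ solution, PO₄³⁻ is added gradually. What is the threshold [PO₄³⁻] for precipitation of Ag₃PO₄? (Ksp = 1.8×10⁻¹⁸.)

1.3×10⁻¹³ M

The threshold for precipitation is Q = Ksp.
Ag₃PO₄(s) ⇌ 3 Ag⁺(aq) + PO₄³⁻(aq)
Ksp = [Ag⁺]^3[PO₄³⁻] = [PO₄³⁻](2.4×10⁻²)^3
[PO₄³⁻] = 1.8×10⁻¹⁸ / (2.4×10⁻²)^3 = 1.3×10⁻¹³
[PO₄³⁻] = 1.3×10⁻¹³ mol L⁻¹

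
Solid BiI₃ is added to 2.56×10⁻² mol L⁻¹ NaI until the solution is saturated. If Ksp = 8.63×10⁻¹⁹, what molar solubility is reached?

5.14×10⁻¹⁴ M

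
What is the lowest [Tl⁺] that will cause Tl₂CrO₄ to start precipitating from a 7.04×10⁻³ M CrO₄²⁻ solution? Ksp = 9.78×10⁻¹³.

1.18×10⁻⁵ M

A salt starts to precipitate once the ion product Q reaches its Ksp.
Tl₂CrO₄(s) ⇌ 2 Tl⁺(aq) + CrO₄²⁻(aq)
Ksp = [Tl⁺]^2[CrO₄²⁻] = [Tl⁺]^2(7.04×10⁻³)
[Tl⁺]^2 = 9.78×10⁻¹³ / (7.04×10⁻³) = 1.39×10⁻¹⁰
[Tl⁺] = 1.18×10⁻⁵ M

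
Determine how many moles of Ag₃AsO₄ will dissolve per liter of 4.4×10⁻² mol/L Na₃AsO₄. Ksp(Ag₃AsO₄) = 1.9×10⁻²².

Ag₃AsO₄(s) ⇌ 3 Ag⁺(aq) + AsO₄³⁻(aq)
The solution already contains AsO₄³⁻ at 4.4×10⁻² mol/L. Let s be the molar solubility of Ag₃AsO₄.
[AsO₄³⁻] ≈ 4.4×10⁻² mol/L (common ion dominates); [Ag⁺] = 3s.
Ksp = [Ag⁺]^3[AsO₄³⁻] = (3s)^3(4.4×10⁻²)
(3s)^3 = 1.9×10⁻²² / (4.4×10⁻²) = 4.3×10⁻²¹
s = 5.4×10⁻⁸ mol/L

5.4×10⁻⁸ M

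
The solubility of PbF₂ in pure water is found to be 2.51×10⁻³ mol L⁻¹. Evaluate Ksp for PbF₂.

PbF₂(s) ⇌ Pb²⁺(aq) + 2 F⁻(aq)
Let s be the molar solubility. Then [Pb²⁺] = s and [F⁻] = 2s.
Ksp = [Pb²⁺][F⁻]^2 = s · (2s)^2 = 4s^3
Ksp = 4 × (2.51×10⁻³)^3 = 6.33×10⁻⁸

Ksp = 6.33×10⁻⁸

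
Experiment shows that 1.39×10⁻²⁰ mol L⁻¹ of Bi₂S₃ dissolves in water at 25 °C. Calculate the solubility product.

Bi₂S₃(s) ⇌ 2 Bi³⁺(aq) + 3 S²⁻(aq)
Call the molar solubility s, so that [Bi³⁺] = 2s and [S²⁻] = 3s.
Ksp = [Bi³⁺]^2[S²⁻]^3 = (2s)^2 · (3s)^3 = 108s^5
Ksp = 108 × (1.39×10⁻²⁰)^5 = 5.60×10⁻⁹⁸

Ksp = 5.60×10⁻⁹⁸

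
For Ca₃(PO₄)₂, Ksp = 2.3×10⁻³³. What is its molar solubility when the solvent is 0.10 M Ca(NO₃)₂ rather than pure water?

Ca₃(PO₄)₂(s) ⇌ 3 Ca²⁺(aq) + 2 PO₄³⁻(aq)
With Ca²⁺ already at 0.10 M and s small, take [Ca²⁺] ≈ 0.10 M and [PO₄³⁻] = 2s.
Ksp = [Ca²⁺]^3[PO₄³⁻]^2 = (0.10)^3(2s)^2
(2s)^2 = 2.3×10⁻³³ / (0.10)^3 = 2.3×10⁻³⁰
s = 7.6×10⁻¹⁶ M

7.6×10⁻¹⁶ M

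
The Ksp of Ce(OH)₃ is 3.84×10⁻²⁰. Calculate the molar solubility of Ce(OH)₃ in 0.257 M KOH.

2.26×10⁻¹⁸ M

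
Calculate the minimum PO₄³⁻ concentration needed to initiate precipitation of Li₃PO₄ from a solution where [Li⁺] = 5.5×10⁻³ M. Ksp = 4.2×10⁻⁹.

2.5×10⁻² M

The threshold for precipitation is Q = Ksp.
Li₃PO₄(s) ⇌ 3 Li⁺(aq) + PO₄³⁻(aq)
Ksp = [Li⁺]^3[PO₄³⁻] = [PO₄³⁻](5.5×10⁻³)^3
[PO₄³⁻] = 4.2×10⁻⁹ / (5.5×10⁻³)^3 = 2.5×10⁻²
[PO₄³⁻] = 2.5×10⁻² M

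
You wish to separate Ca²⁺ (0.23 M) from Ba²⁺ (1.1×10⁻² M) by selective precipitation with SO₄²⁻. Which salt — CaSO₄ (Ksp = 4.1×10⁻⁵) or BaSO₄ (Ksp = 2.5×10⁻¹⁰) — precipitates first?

BaSO₄

Precipitation begins when Q = Ksp.
For CaSO₄: [SO₄²⁻] = (Ksp/[Ca²⁺]) = 1.8×10⁻⁴ M
For BaSO₄: [SO₄²⁻] = (Ksp/[Ba²⁺]) = 2.3×10⁻⁸ M
The smaller threshold [SO₄²⁻] is reached first, so BaSO₄ precipitates first.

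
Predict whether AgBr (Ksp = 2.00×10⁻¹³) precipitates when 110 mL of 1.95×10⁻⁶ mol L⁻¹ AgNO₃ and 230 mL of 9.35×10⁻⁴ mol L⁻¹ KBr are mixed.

After mixing, V = 110 mL + 230 mL = 340 mL.
[Ag⁺] = (1.95×10⁻⁶)(110)/340 = 6.31×10⁻⁷ mol L⁻¹
[Br⁻] = (9.35×10⁻⁴)(230)/340 = 6.33×10⁻⁴ mol L⁻¹
Q = [Ag⁺][Br⁻] = 3.99×10⁻¹⁰
Since Q (3.99×10⁻¹⁰) exceeds Ksp (2.00×10⁻¹³), AgBr will precipitate.

Yes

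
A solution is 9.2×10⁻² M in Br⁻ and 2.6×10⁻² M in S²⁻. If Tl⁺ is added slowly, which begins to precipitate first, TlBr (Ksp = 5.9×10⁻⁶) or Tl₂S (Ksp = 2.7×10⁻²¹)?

Tl₂S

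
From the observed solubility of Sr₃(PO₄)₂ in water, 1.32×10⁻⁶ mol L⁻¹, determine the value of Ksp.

Ksp = 4.33×10⁻²⁸

Sr₃(PO₄)₂(s) ⇌ 3 Sr²⁺(aq) + 2 PO₄³⁻(aq)
Call the molar solubility s, so that [Sr²⁺] = 3s and [PO₄³⁻] = 2s.
Ksp = [Sr²⁺]^3[PO₄³⁻]^2 = (3s)^3 · (2s)^2 = 108s^5
Ksp = 108 × (1.32×10⁻⁶)^5 = 4.33×10⁻²⁸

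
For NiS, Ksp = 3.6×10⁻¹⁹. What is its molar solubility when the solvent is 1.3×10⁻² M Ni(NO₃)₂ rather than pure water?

2.8×10⁻¹⁷ M

NiS(s) ⇌ Ni²⁺(aq) + S²⁻(aq)
The solution already contains Ni²⁺ at 1.3×10⁻² M. Let s be the molar solubility of NiS.
[Ni²⁺] ≈ 1.3×10⁻² M (common ion dominates); [S²⁻] = s.
Ksp = [Ni²⁺][S²⁻] = (1.3×10⁻²)s
s = 3.6×10⁻¹⁹ / (1.3×10⁻²) = 2.8×10⁻¹⁷
s = 2.8×10⁻¹⁷ M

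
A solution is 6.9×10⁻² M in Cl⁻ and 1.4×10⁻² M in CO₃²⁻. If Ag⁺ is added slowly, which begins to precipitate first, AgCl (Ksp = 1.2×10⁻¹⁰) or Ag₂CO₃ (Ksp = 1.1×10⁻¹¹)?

Each salt precipitates once Q = Ksp for that salt.
For AgCl: [Ag⁺] = (Ksp/[Cl⁻]) = 1.7×10⁻⁹ M
For Ag₂CO₃: [Ag⁺] = (Ksp/[CO₃²⁻])^(1/2) = 2.8×10⁻⁵ M
Since AgCl needs less Ag⁺ to reach saturation, it precipitates first.

AgCl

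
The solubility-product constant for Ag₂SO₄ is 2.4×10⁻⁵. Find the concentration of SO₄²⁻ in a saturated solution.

Ag₂SO₄(s) ⇌ 2 Ag⁺(aq) + SO₄²⁻(aq)
For each mole of Ag₂SO₄ that dissolves per liter, [Ag⁺] = 2s and [SO₄²⁻] = s; let s denote this solubility.
Ksp = [Ag⁺]^2[SO₄²⁻] = (2s)^2 · s = 4s^3 = 2.4×10⁻⁵
s = 1.8×10⁻² mol L⁻¹
[SO₄²⁻] = s = 1.8×10⁻² mol L⁻¹

1.8×10⁻² M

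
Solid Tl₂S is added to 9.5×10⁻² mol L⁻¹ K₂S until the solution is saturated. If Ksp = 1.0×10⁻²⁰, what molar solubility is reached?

1.6×10⁻¹⁰ M

Tl₂S(s) ⇌ 2 Tl⁺(aq) + S²⁻(aq)
With S²⁻ already at 9.5×10⁻² mol L⁻¹ and s small, take [S²⁻] ≈ 9.5×10⁻² mol L⁻¹ and [Tl⁺] = 2s.
Ksp = [Tl⁺]^2[S²⁻] = (2s)^2(9.5×10⁻²)
(2s)^2 = 1.0×10⁻²⁰ / (9.5×10⁻²) = 1.1×10⁻¹⁹
s = 1.6×10⁻¹⁰ mol L⁻¹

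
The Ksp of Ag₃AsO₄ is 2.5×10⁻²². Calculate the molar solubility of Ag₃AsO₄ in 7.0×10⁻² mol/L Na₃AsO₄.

Ag₃AsO₄(s) ⇌ 3 Ag⁺(aq) + AsO₄³⁻(aq)
AsO₄³⁻ is already present at 7.0×10⁻² mol/L. If s mol/L of Ag₃AsO₄ dissolves, [Ag⁺] = 3s while [AsO₄³⁻] ≈ 7.0×10⁻² mol/L.
Ksp = [Ag⁺]^3[AsO₄³⁻] = (3s)^3(7.0×10⁻²)
(3s)^3 = 2.5×10⁻²² / (7.0×10⁻²) = 3.6×10⁻²¹
s = 5.1×10⁻⁸ mol/L

5.1×10⁻⁸ M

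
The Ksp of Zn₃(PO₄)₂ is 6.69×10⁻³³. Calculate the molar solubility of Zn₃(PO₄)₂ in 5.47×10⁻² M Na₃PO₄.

4.36×10⁻¹¹ M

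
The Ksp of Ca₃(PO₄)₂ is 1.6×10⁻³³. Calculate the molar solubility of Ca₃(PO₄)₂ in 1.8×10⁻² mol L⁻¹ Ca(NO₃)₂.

Ca₃(PO₄)₂(s) ⇌ 3 Ca²⁺(aq) + 2 PO₄³⁻(aq)
Ca²⁺ is already present at 1.8×10⁻² mol L⁻¹. If s mol/L of Ca₃(PO₄)₂ dissolves, [PO₄³⁻] = 2s while [Ca²⁺] ≈ 1.8×10⁻² mol L⁻¹.
Ksp = [Ca²⁺]^3[PO₄³⁻]^2 = (1.8×10⁻²)^3(2s)^2
(2s)^2 = 1.6×10⁻³³ / (1.8×10⁻²)^3 = 2.7×10⁻²⁸
s = 8.3×10⁻¹⁵ mol L⁻¹

8.3×10⁻¹⁵ M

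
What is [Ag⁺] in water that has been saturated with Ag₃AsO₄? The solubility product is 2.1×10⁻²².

Ag₃AsO₄(s) ⇌ 3 Ag⁺(aq) + AsO₄³⁻(aq)
Let s be the molar solubility. Then [Ag⁺] = 3s and [AsO₄³⁻] = s.
Ksp = [Ag⁺]^3[AsO₄³⁻] = (3s)^3 · s = 27s^4 = 2.1×10⁻²²
s = 1.7×10⁻⁶ mol L⁻¹
[Ag⁺] = 3s = 5.0×10⁻⁶ mol L⁻¹

5.0×10⁻⁶ M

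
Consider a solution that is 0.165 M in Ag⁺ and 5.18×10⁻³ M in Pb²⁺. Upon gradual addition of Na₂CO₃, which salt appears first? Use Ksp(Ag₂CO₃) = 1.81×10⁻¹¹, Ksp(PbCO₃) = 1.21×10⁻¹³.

Precipitation begins when Q = Ksp.
For Ag₂CO₃: [CO₃²⁻] = (Ksp/[Ag⁺]^2) = 6.65×10⁻¹⁰ M
For PbCO₃: [CO₃²⁻] = (Ksp/[Pb²⁺]) = 2.34×10⁻¹¹ M
PbCO₃ requires the lower [CO₃²⁻], so it precipitates first.

PbCO₃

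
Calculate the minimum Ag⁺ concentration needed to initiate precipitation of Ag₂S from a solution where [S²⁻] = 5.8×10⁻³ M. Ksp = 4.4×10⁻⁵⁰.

A salt starts to precipitate once the ion product Q reaches its Ksp.
Ag₂S(s) ⇌ 2 Ag⁺(aq) + S²⁻(aq)
Ksp = [Ag⁺]^2[S²⁻] = [Ag⁺]^2(5.8×10⁻³)
[Ag⁺]^2 = 4.4×10⁻⁵⁰ / (5.8×10⁻³) = 7.6×10⁻⁴⁸
[Ag⁺] = 2.8×10⁻²⁴ M

2.8×10⁻²⁴ M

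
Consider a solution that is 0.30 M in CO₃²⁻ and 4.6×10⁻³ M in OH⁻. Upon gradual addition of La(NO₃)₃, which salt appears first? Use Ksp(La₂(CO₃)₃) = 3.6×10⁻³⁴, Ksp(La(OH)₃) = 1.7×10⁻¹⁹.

La₂(CO₃)₃

The threshold for precipitation is Q = Ksp.
For La₂(CO₃)₃: [La³⁺] = (Ksp/[CO₃²⁻]^3)^(1/2) = 1.2×10⁻¹⁶ M
For La(OH)₃: [La³⁺] = (Ksp/[OH⁻]^3) = 1.7×10⁻¹² M
Since La₂(CO₃)₃ needs less La³⁺ to reach saturation, it precipitates first.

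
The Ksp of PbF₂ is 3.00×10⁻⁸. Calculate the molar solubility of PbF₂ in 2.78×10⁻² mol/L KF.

3.88×10⁻⁵ M

PbF₂(s) ⇌ Pb²⁺(aq) + 2 F⁻(aq)
Let s be the solubility of PbF₂ here. The common ion gives [F⁻] ≈ 2.78×10⁻² mol/L, and [Pb²⁺] = s.
Ksp = [Pb²⁺][F⁻]^2 = s(2.78×10⁻²)^2
s = 3.00×10⁻⁸ / (2.78×10⁻²)^2 = 3.88×10⁻⁵
s = 3.88×10⁻⁵ mol/L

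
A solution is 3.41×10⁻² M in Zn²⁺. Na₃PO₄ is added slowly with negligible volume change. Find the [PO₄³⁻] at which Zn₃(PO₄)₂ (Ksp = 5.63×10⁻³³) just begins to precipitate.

Precipitation of each salt begins when its ion product equals Ksp.
Zn₃(PO₄)₂(s) ⇌ 3 Zn²⁺(aq) + 2 PO₄³⁻(aq)
Ksp = [Zn²⁺]^3[PO₄³⁻]^2 = [PO₄³⁻]^2(3.41×10⁻²)^3
[PO₄³⁻]^2 = 5.63×10⁻³³ / (3.41×10⁻²)^3 = 1.42×10⁻²⁸
[PO₄³⁻] = 1.19×10⁻¹⁴ M

1.19×10⁻¹⁴ M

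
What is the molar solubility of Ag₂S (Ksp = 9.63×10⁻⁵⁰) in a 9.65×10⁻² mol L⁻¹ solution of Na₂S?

4.99×10⁻²⁵ M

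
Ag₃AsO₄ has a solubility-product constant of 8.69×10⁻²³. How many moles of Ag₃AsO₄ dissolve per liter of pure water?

1.34×10⁻⁶ M

Ag₃AsO₄(s) ⇌ 3 Ag⁺(aq) + AsO₄³⁻(aq)
With molar solubility s: [Ag⁺] = 3s, [AsO₄³⁻] = s.
Ksp = [Ag⁺]^3[AsO₄³⁻] = (3s)^3 · s = 27s^4
27s^4 = 8.69×10⁻²³  ⇒  s^4 = 3.22×10⁻²⁴
s = (3.22×10⁻²⁴)^(1/4) = 1.34×10⁻⁶ mol/L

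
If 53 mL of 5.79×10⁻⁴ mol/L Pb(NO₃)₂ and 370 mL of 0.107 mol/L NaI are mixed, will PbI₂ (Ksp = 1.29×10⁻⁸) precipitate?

The combined volume is 423 mL.
[Pb²⁺] = (5.79×10⁻⁴)(53)/423 = 7.25×10⁻⁵ mol/L
[I⁻] = (0.107)(370)/423 = 9.36×10⁻² mol/L
Q = [Pb²⁺][I⁻]^2 = 6.35×10⁻⁷
Since Q (6.35×10⁻⁷) exceeds Ksp (1.29×10⁻⁸), PbI₂ will precipitate.

Yes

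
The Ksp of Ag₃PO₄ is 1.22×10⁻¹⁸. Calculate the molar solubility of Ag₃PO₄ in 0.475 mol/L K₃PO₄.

4.56×10⁻⁷ M

Ag₃PO₄(s) ⇌ 3 Ag⁺(aq) + PO₄³⁻(aq)
The solution already contains PO₄³⁻ at 0.475 mol/L. Let s be the molar solubility of Ag₃PO₄.
[PO₄³⁻] ≈ 0.475 mol/L (common ion dominates); [Ag⁺] = 3s.
Ksp = [Ag⁺]^3[PO₄³⁻] = (3s)^3(0.475)
(3s)^3 = 1.22×10⁻¹⁸ / (0.475) = 2.57×10⁻¹⁸
s = 4.56×10⁻⁷ mol/L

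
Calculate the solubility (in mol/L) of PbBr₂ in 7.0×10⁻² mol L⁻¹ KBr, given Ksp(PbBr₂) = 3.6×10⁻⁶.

PbBr₂(s) ⇌ Pb²⁺(aq) + 2 Br⁻(aq)
With Br⁻ already at 7.0×10⁻² mol L⁻¹ and s small, take [Br⁻] ≈ 7.0×10⁻² mol L⁻¹ and [Pb²⁺] = s.
Ksp = [Pb²⁺][Br⁻]^2 = s(7.0×10⁻²)^2
s = 3.6×10⁻⁶ / (7.0×10⁻²)^2 = 7.3×10⁻⁴
s = 7.3×10⁻⁴ mol L⁻¹

7.3×10⁻⁴ M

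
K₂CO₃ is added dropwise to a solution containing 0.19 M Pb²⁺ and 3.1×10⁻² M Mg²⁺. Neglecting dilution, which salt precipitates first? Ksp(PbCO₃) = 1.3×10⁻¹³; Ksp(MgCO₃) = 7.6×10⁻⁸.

PbCO₃

Each salt precipitates once Q = Ksp for that salt.
For PbCO₃: [CO₃²⁻] = (Ksp/[Pb²⁺]) = 6.8×10⁻¹³ M
For MgCO₃: [CO₃²⁻] = (Ksp/[Mg²⁺]) = 2.5×10⁻⁶ M
Since PbCO₃ needs less CO₃²⁻ to reach saturation, it precipitates first.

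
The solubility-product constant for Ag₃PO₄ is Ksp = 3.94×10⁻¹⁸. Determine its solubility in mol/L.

Ag₃PO₄(s) ⇌ 3 Ag⁺(aq) + PO₄³⁻(aq)
If s mol/L of Ag₃PO₄ dissolves, [Ag⁺] = 3s and [PO₄³⁻] = s.
Ksp = [Ag⁺]^3[PO₄³⁻] = (3s)^3 · s = 27s^4
27s^4 = 3.94×10⁻¹⁸  ⇒  s^4 = 1.46×10⁻¹⁹
Taking the 4th root, s = 1.95×10⁻⁵ mol/L.

1.95×10⁻⁵ M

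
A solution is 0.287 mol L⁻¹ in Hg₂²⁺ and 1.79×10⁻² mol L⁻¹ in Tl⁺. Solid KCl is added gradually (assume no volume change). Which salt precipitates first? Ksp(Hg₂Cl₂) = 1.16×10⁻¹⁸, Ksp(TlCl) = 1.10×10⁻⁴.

Precipitation of each salt begins when its ion product equals Ksp.
For Hg₂Cl₂: [Cl⁻] = (Ksp/[Hg₂²⁺])^(1/2) = 2.01×10⁻⁹ mol L⁻¹
For TlCl: [Cl⁻] = (Ksp/[Tl⁺]) = 6.15×10⁻³ mol L⁻¹
Hg₂Cl₂ requires the lower [Cl⁻], so it precipitates first.

Hg₂Cl₂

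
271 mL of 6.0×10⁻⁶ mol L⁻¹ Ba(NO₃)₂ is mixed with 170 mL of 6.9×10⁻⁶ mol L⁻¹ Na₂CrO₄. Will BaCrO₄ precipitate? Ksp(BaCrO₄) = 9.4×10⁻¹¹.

No

After mixing, V = 271 mL + 170 mL = 441 mL.
[Ba²⁺] = (6.0×10⁻⁶)(271)/441 = 3.7×10⁻⁶ mol L⁻¹
[CrO₄²⁻] = (6.9×10⁻⁶)(170)/441 = 2.7×10⁻⁶ mol L⁻¹
Q = [Ba²⁺][CrO₄²⁻] = 9.8×10⁻¹²
Q < Ksp (9.8×10⁻¹² vs 9.4×10⁻¹¹); the solution remains unsaturated and no precipitate forms.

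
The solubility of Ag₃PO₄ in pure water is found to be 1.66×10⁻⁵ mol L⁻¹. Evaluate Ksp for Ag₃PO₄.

Ksp = 2.05×10⁻¹⁸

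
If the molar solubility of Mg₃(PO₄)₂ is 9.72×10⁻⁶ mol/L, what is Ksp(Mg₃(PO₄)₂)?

Mg₃(PO₄)₂(s) ⇌ 3 Mg²⁺(aq) + 2 PO₄³⁻(aq)
Let s be the molar solubility. Then [Mg²⁺] = 3s and [PO₄³⁻] = 2s.
Ksp = [Mg²⁺]^3[PO₄³⁻]^2 = (3s)^3 · (2s)^2 = 108s^5
Ksp = 108 × (9.72×10⁻⁶)^5 = 9.37×10⁻²⁴

Ksp = 9.37×10⁻²⁴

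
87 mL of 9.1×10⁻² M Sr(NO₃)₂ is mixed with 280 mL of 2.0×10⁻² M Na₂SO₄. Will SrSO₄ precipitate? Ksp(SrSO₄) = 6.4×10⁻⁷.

After mixing, V = 87 mL + 280 mL = 367 mL.
[Sr²⁺] = (9.1×10⁻²)(87)/367 = 2.2×10⁻² M
[SO₄²⁻] = (2.0×10⁻²)(280)/367 = 1.5×10⁻² M
Q = [Sr²⁺][SO₄²⁻] = 3.3×10⁻⁴
Since Q (3.3×10⁻⁴) exceeds Ksp (6.4×10⁻⁷), SrSO₄ will precipitate.

Yes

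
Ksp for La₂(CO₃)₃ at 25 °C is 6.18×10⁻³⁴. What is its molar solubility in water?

8.94×10⁻⁸ M

La₂(CO₃)₃(s) ⇌ 2 La³⁺(aq) + 3 CO₃²⁻(aq)
Let s be the molar solubility. Then [La³⁺] = 2s and [CO₃²⁻] = 3s.
Ksp = [La³⁺]^2[CO₃²⁻]^3 = (2s)^2 · (3s)^3 = 108s^5
108s^5 = 6.18×10⁻³⁴  ⇒  s^5 = 5.72×10⁻³⁶
s = (5.72×10⁻³⁶)^(1/5) = 8.94×10⁻⁸ M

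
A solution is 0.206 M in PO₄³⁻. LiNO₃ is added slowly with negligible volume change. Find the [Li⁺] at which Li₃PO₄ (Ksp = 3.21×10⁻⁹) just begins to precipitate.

Precipitation of each salt begins when its ion product equals Ksp.
Li₃PO₄(s) ⇌ 3 Li⁺(aq) + PO₄³⁻(aq)
Ksp = [Li⁺]^3[PO₄³⁻] = [Li⁺]^3(0.206)
[Li⁺]^3 = 3.21×10⁻⁹ / (0.206) = 1.56×10⁻⁸
[Li⁺] = 2.50×10⁻³ M

2.50×10⁻³ M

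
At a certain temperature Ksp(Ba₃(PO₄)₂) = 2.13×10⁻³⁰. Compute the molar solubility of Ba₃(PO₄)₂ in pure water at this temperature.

4.56×10⁻⁷ M

Ba₃(PO₄)₂(s) ⇌ 3 Ba²⁺(aq) + 2 PO₄³⁻(aq)
Let s be the molar solubility. Then [Ba²⁺] = 3s and [PO₄³⁻] = 2s.
Ksp = [Ba²⁺]^3[PO₄³⁻]^2 = (3s)^3 · (2s)^2 = 108s^5
108s^5 = 2.13×10⁻³⁰  ⇒  s^5 = 1.97×10⁻³²
s = (1.97×10⁻³²)^(1/5) = 4.56×10⁻⁷ M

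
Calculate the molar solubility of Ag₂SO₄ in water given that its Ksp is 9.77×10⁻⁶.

Ag₂SO₄(s) ⇌ 2 Ag⁺(aq) + SO₄²⁻(aq)
For each mole of Ag₂SO₄ that dissolves per liter, [Ag⁺] = 2s and [SO₄²⁻] = s; let s denote this solubility.
Ksp = [Ag⁺]^2[SO₄²⁻] = (2s)^2 · s = 4s^3
4s^3 = 9.77×10⁻⁶  ⇒  s^3 = 2.44×10⁻⁶
Taking the 3rd root, s = 1.35×10⁻² mol L⁻¹.

1.35×10⁻² M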